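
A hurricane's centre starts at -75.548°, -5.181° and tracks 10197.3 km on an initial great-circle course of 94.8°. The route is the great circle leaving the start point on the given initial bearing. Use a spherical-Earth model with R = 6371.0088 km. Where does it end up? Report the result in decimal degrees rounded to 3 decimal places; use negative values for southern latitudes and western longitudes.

Angular distance δ = d/R = 10197.3 / 6371.0088 = 1.600579 rad.
Converting: φ₁ = -1.318561 rad, θ = 1.654572 rad.
Applying the spherical law of cosines for sides, sin φ₂ = sin φ₁ cos δ + cos φ₁ sin δ cos θ = 0.007961, so φ₂ = 0.456°.
For the longitude increment, Δλ = atan2( sin θ sin δ cos φ₁, cos δ − sin φ₁ sin φ₂ ) = atan2(0.248583, -0.022068) = 95.073°.
Hence λ₂ = -5.181° + 95.073° = 89.892°.

latitude 0.456°, longitude 89.892°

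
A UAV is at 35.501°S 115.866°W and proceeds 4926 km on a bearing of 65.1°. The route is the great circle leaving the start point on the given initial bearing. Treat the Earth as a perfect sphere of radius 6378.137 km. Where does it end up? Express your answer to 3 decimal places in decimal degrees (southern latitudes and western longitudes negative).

latitude -10.182°, longitude -75.845°

δ = 4926/6378.137 = 0.772326 rad (44.2510°).
With φ₁ = -35.501° = -0.619609 rad and θ = 65.1° = 1.136209 rad:
Destination latitude: φ₂ = arcsin( sin φ₁ cos δ + cos φ₁ sin δ cos θ ) = arcsin(-0.176777) = -10.182°.
Then Δλ = atan2(0.515278, 0.613632) = 0.698495 rad, from sin θ sin δ cos φ₁ over cos δ − sin φ₁ sin φ₂.
Hence λ₂ = -115.866° + 40.021° = -75.845°.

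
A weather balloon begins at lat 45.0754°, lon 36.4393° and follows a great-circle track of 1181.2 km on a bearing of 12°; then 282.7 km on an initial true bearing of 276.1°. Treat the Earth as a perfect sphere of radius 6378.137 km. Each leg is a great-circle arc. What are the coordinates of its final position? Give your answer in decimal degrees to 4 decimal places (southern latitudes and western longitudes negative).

latitude 55.5872°, longitude 35.8338°

Apply the spherical direct solution leg by leg, carrying full precision between legs.
Leg 1: from (45.0754°, 36.4393°), δ = 1181.2/6378.137 = 0.185195 rad, θ = 12° → φ = 55.3985°, λ = 40.3050°.
Leg 2: from (55.3985°, 40.3050°), δ = 282.7/6378.137 = 0.044323 rad, θ = 276.1° → φ = 55.5872°, λ = 35.8338°.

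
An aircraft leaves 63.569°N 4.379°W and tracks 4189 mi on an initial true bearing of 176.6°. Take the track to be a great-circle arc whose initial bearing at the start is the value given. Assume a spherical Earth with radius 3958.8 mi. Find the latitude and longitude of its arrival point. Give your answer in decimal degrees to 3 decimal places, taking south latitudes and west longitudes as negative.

The arc subtends δ = 4189/3958.8 = 1.058149 rad at the centre.
With φ₁ = 63.569° = 1.109488 rad and θ = 176.6° = 3.082251 rad:
Applying the spherical law of cosines for sides, sin φ₂ = sin φ₁ cos δ + cos φ₁ sin δ cos θ = 0.052000, so φ₂ = 2.981°.
Δλ = atan2( sin θ sin δ cos φ₁ , cos δ − sin φ₁ sin φ₂ ) = atan2(0.023005, 0.443922) = 0.051776 rad = 2.967°.
Hence λ₂ = -4.379° + 2.967° = -1.412°.

latitude 2.981°, longitude -1.412°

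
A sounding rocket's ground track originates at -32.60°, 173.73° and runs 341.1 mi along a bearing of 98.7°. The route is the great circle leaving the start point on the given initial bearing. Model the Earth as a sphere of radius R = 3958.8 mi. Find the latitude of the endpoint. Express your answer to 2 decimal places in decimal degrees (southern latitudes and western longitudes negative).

latitude -33.21°

The arc subtends δ = 341.1/3958.8 = 0.086162 rad at the centre.
Start latitude φ₁ = -0.568977 rad; initial bearing θ = 1.722640 rad.
sin φ₂ = sin φ₁ cos δ + cos φ₁ sin δ cos θ = (-0.538771)(0.996290) + (0.842452)(0.086056)(-0.151261) = -0.547738
φ₂ = asin(-0.547738) = -0.579658 rad = -33.21°.
Δλ = atan2( sin θ sin δ cos φ₁ , cos δ − sin φ₁ sin φ₂ ) = atan2(0.071664, 0.701185) = 0.101850 rad = 5.84°.
λ₂ = λ₁ + Δλ = 179.57°.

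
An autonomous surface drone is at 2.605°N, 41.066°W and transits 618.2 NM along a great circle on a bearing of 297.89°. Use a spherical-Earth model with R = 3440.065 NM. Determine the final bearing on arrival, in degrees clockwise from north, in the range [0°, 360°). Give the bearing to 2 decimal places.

final bearing 297.09°

Angular distance δ = d/R = 618.2 / 3440.065 = 0.179706 rad.
Converting: φ₁ = 0.045466 rad, θ = 5.199161 rad.
Destination latitude: φ₂ = arcsin( sin φ₁ cos δ + cos φ₁ sin δ cos θ ) = arcsin(0.128242) = 7.368°.
Δλ = atan2( sin θ sin δ cos φ₁ , cos δ − sin φ₁ sin φ₂ ) = atan2(-0.157816, 0.978068) = -0.159976 rad = -9.166°.
λ₂ = λ₁ + Δλ = -50.232°.
The forward bearing on arrival equals the back-azimuth from the destination plus 180°.
Back-azimuth from P₂ (7.37°, -50.23°) to P₁ (2.60°, -41.07°), with Δλ' = λ₁ − λ₂ = 9.17°: atan2( sin Δλ' cos φ₁ , cos φ₂ sin φ₁ − sin φ₂ cos φ₁ cos Δλ' ) = 117.09°.
Final bearing = (117.09° + 180°) mod 360° = 297.09°.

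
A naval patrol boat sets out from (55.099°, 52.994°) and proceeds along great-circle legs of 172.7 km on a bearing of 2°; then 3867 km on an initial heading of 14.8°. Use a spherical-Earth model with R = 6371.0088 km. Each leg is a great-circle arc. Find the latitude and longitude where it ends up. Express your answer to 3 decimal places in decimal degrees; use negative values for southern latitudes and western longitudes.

Apply the spherical direct solution leg by leg, carrying full precision between legs.
Leg 1: from (55.099°, 52.994°), δ = 172.7/6371.0088 = 0.027107 rad, θ = 2° → φ = 56.651°, λ = 53.093°.
Leg 2: from (56.651°, 53.093°), δ = 3867/6371.0088 = 0.606968 rad, θ = 14.8° → φ = 81.606°, λ = 146.671°.

latitude 81.606°, longitude 146.671°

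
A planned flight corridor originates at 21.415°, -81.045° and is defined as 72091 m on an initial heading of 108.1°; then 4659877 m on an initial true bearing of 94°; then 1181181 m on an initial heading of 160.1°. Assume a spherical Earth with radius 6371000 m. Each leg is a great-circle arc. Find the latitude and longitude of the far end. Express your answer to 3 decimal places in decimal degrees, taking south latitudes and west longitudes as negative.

latitude 3.045°, longitude -33.627°

Apply the spherical direct solution leg by leg, carrying full precision between legs.
Leg 1: from (21.415°, -81.045°), δ = 72091/6371000 = 0.011315 rad, θ = 108.1° → φ = 21.212°, λ = -80.384°.
Leg 2: from (21.212°, -80.384°), δ = 4659877/6371000 = 0.731420 rad, θ = 94° → φ = 13.053°, λ = -37.229°.
Leg 3: from (13.053°, -37.229°), δ = 1181181/6371000 = 0.185400 rad, θ = 160.1° → φ = 3.045°, λ = -33.627°.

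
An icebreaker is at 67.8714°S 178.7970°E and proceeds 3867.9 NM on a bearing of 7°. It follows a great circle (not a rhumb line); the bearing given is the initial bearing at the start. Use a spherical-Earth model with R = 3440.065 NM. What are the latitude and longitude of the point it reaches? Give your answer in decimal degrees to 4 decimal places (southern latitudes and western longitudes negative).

latitude -3.5952°, longitude -174.8795°

δ = 3867.9/3440.065 = 1.124368 rad (64.4216°).
Converting: φ₁ = -1.184579 rad, θ = 0.122173 rad.
Applying the spherical law of cosines for sides, sin φ₂ = sin φ₁ cos δ + cos φ₁ sin δ cos θ = -0.062707, so φ₂ = -3.5952°.
For the longitude increment, Δλ = atan2( sin θ sin δ cos φ₁, cos δ − sin φ₁ sin φ₂ ) = atan2(0.041407, 0.373658) = 6.3235°.
λ₂ = 178.7970° + 6.3235° = 185.1205°, normalized to (−180°, 180°] → -174.8795°.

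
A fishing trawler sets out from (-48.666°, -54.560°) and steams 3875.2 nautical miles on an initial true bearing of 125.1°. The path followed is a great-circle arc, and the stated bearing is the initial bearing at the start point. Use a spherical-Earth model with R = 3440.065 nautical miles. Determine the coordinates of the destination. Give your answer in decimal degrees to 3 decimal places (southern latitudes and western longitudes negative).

latitude -41.731°, longitude 43.602°

Central angle δ = d/R = 1.126490 rad.
With φ₁ = -48.666° = -0.849382 rad and θ = 125.1° = 2.183407 rad:
sin φ₂ = sin φ₁ cos δ + cos φ₁ sin δ cos θ = (-0.750872)(0.429831) + (0.660447)(0.902909)(-0.575005) = -0.665638
φ₂ = asin(-0.665638) = -0.728348 rad = -41.731°.
Then Δλ = atan2(0.487882, -0.069978) = 1.713256 rad, from sin θ sin δ cos φ₁ over cos δ − sin φ₁ sin φ₂.
λ₂ = -54.560° + 98.162° = 43.602°.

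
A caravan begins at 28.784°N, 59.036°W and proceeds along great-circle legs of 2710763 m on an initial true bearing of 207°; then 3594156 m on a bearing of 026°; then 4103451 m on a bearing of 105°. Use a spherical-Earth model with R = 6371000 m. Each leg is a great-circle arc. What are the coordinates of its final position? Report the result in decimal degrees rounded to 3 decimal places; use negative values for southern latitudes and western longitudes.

latitude 19.460°, longitude -15.292°

Apply the spherical direct solution leg by leg, carrying full precision between legs.
Leg 1: from (28.784°, -59.036°), δ = 2710763/6371000 = 0.425485 rad, θ = 207° → φ = 6.675°, λ = -69.911°.
Leg 2: from (6.675°, -69.911°), δ = 3594156/6371000 = 0.564143 rad, θ = 26° → φ = 35.138°, λ = -53.255°.
Leg 3: from (35.138°, -53.255°), δ = 4103451/6371000 = 0.644083 rad, θ = 105° → φ = 19.460°, λ = -15.292°.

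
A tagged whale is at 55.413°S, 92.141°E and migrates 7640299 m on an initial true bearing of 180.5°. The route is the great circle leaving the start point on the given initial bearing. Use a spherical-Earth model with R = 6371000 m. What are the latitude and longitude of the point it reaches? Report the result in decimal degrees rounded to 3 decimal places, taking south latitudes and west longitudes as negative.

Central angle δ = d/R = 1.199231 rad.
With φ₁ = -55.413° = -0.967139 rad and θ = 180.5° = 3.150319 rad:
sin φ₂ = sin φ₁ cos δ + cos φ₁ sin δ cos θ = (-0.823265)(0.363075) + (0.567657)(0.931760)(-0.999962) = -0.827807
φ₂ = asin(-0.827807) = -0.975187 rad = -55.874°.
For the longitude increment, Δλ = atan2( sin θ sin δ cos φ₁, cos δ − sin φ₁ sin φ₂ ) = atan2(-0.004616, -0.318430) = -179.170°.
λ₂ = 92.141° + -179.170° = -87.029°.

latitude -55.874°, longitude -87.029°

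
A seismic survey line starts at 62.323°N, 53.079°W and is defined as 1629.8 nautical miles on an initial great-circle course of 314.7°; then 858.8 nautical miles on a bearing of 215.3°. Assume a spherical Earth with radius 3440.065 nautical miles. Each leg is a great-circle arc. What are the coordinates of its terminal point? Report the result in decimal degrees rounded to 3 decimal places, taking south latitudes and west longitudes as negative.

latitude 56.895°, longitude -136.521°

Apply the spherical direct solution leg by leg, carrying full precision between legs.
Leg 1: from (62.323°, -53.079°), δ = 1629.8/3440.065 = 0.473770 rad, θ = 314.7° → φ = 69.570°, λ = -121.368°.
Leg 2: from (69.570°, -121.368°), δ = 858.8/3440.065 = 0.249646 rad, θ = 215.3° → φ = 56.895°, λ = -136.521°.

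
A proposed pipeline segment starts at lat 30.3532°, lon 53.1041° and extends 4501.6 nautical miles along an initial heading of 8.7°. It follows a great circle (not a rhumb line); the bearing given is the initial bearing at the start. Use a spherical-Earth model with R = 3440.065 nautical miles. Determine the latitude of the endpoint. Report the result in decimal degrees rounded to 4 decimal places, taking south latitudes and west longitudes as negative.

The arc subtends δ = 4501.6/3440.065 = 1.308580 rad at the centre.
Start latitude φ₁ = 0.529763 rad; initial bearing θ = 0.151844 rad.
Destination latitude: φ₂ = arcsin( sin φ₁ cos δ + cos φ₁ sin δ cos θ ) = arcsin(0.954833) = 72.7139°.
For the longitude increment, Δλ = atan2( sin θ sin δ cos φ₁, cos δ − sin φ₁ sin φ₂ ) = atan2(0.126065, -0.223283) = 150.5510°.
λ₂ = 53.1041° + 150.5510° = 203.6551°, normalized to (−180°, 180°] → -156.3449°.

latitude 72.7139°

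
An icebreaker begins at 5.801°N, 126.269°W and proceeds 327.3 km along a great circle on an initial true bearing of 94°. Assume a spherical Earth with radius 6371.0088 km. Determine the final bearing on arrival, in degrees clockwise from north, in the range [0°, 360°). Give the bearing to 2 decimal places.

final bearing 94.29°

Central angle δ = d/R = 0.051373 rad.
Converting: φ₁ = 0.101247 rad, θ = 1.640609 rad.
Applying the spherical law of cosines for sides, sin φ₂ = sin φ₁ cos δ + cos φ₁ sin δ cos θ = 0.097377, so φ₂ = 5.588°.
Δλ = atan2( sin θ sin δ cos φ₁ , cos δ − sin φ₁ sin φ₂ ) = atan2(0.050963, 0.988838) = 0.051493 rad = 2.950°.
λ₂ = λ₁ + Δλ = -123.319°.
The forward bearing on arrival equals the back-azimuth from the destination plus 180°.
Back-azimuth from P₂ (5.59°, -123.32°) to P₁ (5.80°, -126.27°), with Δλ' = λ₁ − λ₂ = -2.95°: atan2( sin Δλ' cos φ₁ , cos φ₂ sin φ₁ − sin φ₂ cos φ₁ cos Δλ' ) = 274.29°.
Final bearing = (274.29° + 180°) mod 360° = 94.29°.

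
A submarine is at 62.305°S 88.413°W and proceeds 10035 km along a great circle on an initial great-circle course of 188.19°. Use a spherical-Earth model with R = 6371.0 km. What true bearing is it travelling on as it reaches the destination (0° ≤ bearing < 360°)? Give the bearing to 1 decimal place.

Angular distance δ = d/R = 10035 / 6371 = 1.575106 rad.
Start latitude φ₁ = -1.087427 rad; initial bearing θ = 3.284535 rad.
sin φ₂ = sin φ₁ cos δ + cos φ₁ sin δ cos θ = (-0.885434)(-0.004310) + (0.464765)(0.999991)(-0.989801) = -0.456205
φ₂ = asin(-0.456205) = -0.473725 rad = -27.142°.
Δλ = atan2( sin θ sin δ cos φ₁ , cos δ − sin φ₁ sin φ₂ ) = atan2(-0.066208, -0.408249) = -2.980817 rad = -170.788°.
λ₂ = -88.413° + -170.788° = -259.201°, normalized to (−180°, 180°] → 100.799°.
The forward bearing on arrival equals the back-azimuth from the destination plus 180°.
Back-azimuth from P₂ (-27.1°, 100.8°) to P₁ (-62.3°, -88.4°), with Δλ' = λ₁ − λ₂ = -189.2°: atan2( sin Δλ' cos φ₁ , cos φ₂ sin φ₁ − sin φ₂ cos φ₁ cos Δλ' ) = 175.7°.
Final bearing = (175.7° + 180°) mod 360° = 355.7°.

final bearing 355.7°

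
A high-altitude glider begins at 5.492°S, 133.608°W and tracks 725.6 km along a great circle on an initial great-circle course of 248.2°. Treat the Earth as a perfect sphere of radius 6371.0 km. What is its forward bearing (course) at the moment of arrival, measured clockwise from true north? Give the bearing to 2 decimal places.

final bearing 248.91°

The arc subtends δ = 725.6/6371 = 0.113891 rad at the centre.
Converting: φ₁ = -0.095853 rad, θ = 4.331907 rad.
sin φ₂ = sin φ₁ cos δ + cos φ₁ sin δ cos θ = (-0.095707)(0.993521) + (0.995410)(0.113645)(-0.371368) = -0.137097
φ₂ = asin(-0.137097) = -0.137530 rad = -7.880°.
For the longitude increment, Δλ = atan2( sin θ sin δ cos φ₁, cos δ − sin φ₁ sin φ₂ ) = atan2(-0.105033, 0.980400) = -6.115°.
λ₂ = -133.608° + -6.115° = -139.723°.
The forward bearing on arrival equals the back-azimuth from the destination plus 180°.
Back-azimuth from P₂ (-7.88°, -139.72°) to P₁ (-5.49°, -133.61°), with Δλ' = λ₁ − λ₂ = 6.11°: atan2( sin Δλ' cos φ₁ , cos φ₂ sin φ₁ − sin φ₂ cos φ₁ cos Δλ' ) = 68.91°.
Final bearing = (68.91° + 180°) mod 360° = 248.91°.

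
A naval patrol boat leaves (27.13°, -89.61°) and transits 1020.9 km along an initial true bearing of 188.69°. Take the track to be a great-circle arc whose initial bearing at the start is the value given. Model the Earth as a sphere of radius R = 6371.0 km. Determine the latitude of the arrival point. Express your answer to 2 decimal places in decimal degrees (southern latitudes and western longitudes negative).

δ = 1020.9/6371 = 0.160242 rad (9.1812°).
Start latitude φ₁ = 0.473508 rad; initial bearing θ = 3.293262 rad.
Destination latitude: φ₂ = arcsin( sin φ₁ cos δ + cos φ₁ sin δ cos θ ) = arcsin(0.309798) = 18.05°.
For the longitude increment, Δλ = atan2( sin θ sin δ cos φ₁, cos δ − sin φ₁ sin φ₂ ) = atan2(-0.021455, 0.845918) = -1.45°.
Hence λ₂ = -89.61° + -1.45° = -91.06°.

latitude 18.05°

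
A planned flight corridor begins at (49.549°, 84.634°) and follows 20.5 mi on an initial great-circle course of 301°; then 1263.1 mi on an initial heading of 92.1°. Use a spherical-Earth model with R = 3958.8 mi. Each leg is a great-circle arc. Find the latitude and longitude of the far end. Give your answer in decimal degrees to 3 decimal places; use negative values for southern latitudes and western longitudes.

latitude 45.787°, longitude 110.954°

Apply the spherical direct solution leg by leg, carrying full precision between legs.
Leg 1: from (49.549°, 84.634°), δ = 20.5/3958.8 = 0.005178 rad, θ = 301° → φ = 49.701°, λ = 84.241°.
Leg 2: from (49.701°, 84.241°), δ = 1263.1/3958.8 = 0.319061 rad, θ = 92.1° → φ = 45.787°, λ = 110.954°.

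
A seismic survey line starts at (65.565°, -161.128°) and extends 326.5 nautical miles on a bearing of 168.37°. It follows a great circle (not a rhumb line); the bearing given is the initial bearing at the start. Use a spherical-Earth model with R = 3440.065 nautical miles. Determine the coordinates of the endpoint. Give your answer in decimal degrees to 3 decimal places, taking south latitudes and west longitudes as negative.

latitude 60.220°, longitude -158.924°

Angular distance δ = d/R = 326.5 / 3440.065 = 0.094911 rad.
Start latitude φ₁ = 1.144325 rad; initial bearing θ = 2.938611 rad.
sin φ₂ = sin φ₁ cos δ + cos φ₁ sin δ cos θ = (0.910431)(0.995499) + (0.413661)(0.094769)(-0.979470) = 0.867936
φ₂ = asin(0.867936) = 1.051032 rad = 60.220°.
For the longitude increment, Δλ = atan2( sin θ sin δ cos φ₁, cos δ − sin φ₁ sin φ₂ ) = atan2(0.007903, 0.205303) = 2.204°.
Hence λ₂ = -161.128° + 2.204° = -158.924°.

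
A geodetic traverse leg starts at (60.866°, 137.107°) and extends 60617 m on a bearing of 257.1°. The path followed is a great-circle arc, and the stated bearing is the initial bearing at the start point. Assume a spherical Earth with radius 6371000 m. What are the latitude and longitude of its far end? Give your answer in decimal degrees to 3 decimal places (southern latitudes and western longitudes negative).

latitude 60.740°, longitude 136.020°

The arc subtends δ = 60617/6371000 = 0.009515 rad at the centre.
Converting: φ₁ = 1.062312 rad, θ = 4.487242 rad.
Applying the spherical law of cosines for sides, sin φ₂ = sin φ₁ cos δ + cos φ₁ sin δ cos θ = 0.872410, so φ₂ = 60.740°.
Δλ = atan2( sin θ sin δ cos φ₁ , cos δ − sin φ₁ sin φ₂ ) = atan2(-0.004515, 0.237919) = -0.018976 rad = -1.087°.
λ₂ = 137.107° + -1.087° = 136.020°.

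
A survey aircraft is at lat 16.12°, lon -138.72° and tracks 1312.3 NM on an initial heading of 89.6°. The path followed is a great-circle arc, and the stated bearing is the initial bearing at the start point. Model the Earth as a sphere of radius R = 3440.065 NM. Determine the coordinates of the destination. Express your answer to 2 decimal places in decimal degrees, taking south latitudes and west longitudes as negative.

δ = 1312.3/3440.065 = 0.381475 rad (21.8569°).
Converting: φ₁ = 0.281347 rad, θ = 1.563815 rad.
Applying the spherical law of cosines for sides, sin φ₂ = sin φ₁ cos δ + cos φ₁ sin δ cos θ = 0.260188, so φ₂ = 15.08°.
Δλ = atan2( sin θ sin δ cos φ₁ , cos δ − sin φ₁ sin φ₂ ) = atan2(0.357644, 0.855875) = 0.395815 rad = 22.68°.
Hence λ₂ = -138.72° + 22.68° = -116.04°.

latitude 15.08°, longitude -116.04°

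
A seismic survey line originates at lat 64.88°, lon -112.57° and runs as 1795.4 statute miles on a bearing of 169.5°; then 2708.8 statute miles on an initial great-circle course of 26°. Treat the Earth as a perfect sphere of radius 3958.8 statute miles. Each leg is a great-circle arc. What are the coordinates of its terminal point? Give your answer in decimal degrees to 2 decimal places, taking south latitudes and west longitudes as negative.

Apply the spherical direct solution leg by leg, carrying full precision between legs.
Leg 1: from (64.88°, -112.57°), δ = 1795.4/3958.8 = 0.453521 rad, θ = 169.5° → φ = 39.12°, λ = -106.66°.
Leg 2: from (39.12°, -106.66°), δ = 2708.8/3958.8 = 0.684248 rad, θ = 26° → φ = 68.39°, λ = -57.87°.

latitude 68.39°, longitude -57.87°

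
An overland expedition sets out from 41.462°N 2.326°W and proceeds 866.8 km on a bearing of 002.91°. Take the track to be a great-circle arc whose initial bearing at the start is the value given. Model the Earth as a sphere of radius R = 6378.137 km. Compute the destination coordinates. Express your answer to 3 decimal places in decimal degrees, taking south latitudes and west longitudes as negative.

Central angle δ = d/R = 0.135902 rad.
Start latitude φ₁ = 0.723648 rad; initial bearing θ = 0.050789 rad.
Destination latitude: φ₂ = arcsin( sin φ₁ cos δ + cos φ₁ sin δ cos θ ) = arcsin(0.757418) = 49.237°.
For the longitude increment, Δλ = atan2( sin θ sin δ cos φ₁, cos δ − sin φ₁ sin φ₂ ) = atan2(0.005154, 0.489275) = 0.604°.
Hence λ₂ = -2.326° + 0.604° = -1.722°.

latitude 49.237°, longitude -1.722°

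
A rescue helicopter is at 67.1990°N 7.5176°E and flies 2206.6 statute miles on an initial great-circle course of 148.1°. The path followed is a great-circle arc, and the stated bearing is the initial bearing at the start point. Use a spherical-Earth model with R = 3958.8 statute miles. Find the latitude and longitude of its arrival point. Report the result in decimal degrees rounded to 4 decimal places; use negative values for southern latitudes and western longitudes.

latitude 37.4658°, longitude 28.1382°

δ = 2206.6/3958.8 = 0.557391 rad (31.9362°).
Converting: φ₁ = 1.172844 rad, θ = 2.584833 rad.
sin φ₂ = sin φ₁ cos δ + cos φ₁ sin δ cos θ = (0.921856)(0.848638) + (0.387532)(0.528974)(-0.848972) = 0.608288
φ₂ = asin(0.608288) = 0.653902 rad = 37.4658°.
Δλ = atan2( sin θ sin δ cos φ₁ , cos δ − sin φ₁ sin φ₂ ) = atan2(0.108327, 0.287884) = 0.359898 rad = 20.6206°.
λ₂ = 7.5176° + 20.6206° = 28.1382°.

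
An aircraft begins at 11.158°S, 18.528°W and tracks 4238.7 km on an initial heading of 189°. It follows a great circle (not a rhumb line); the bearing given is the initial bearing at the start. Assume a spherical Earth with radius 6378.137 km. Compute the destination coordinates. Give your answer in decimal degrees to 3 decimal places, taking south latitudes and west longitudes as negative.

Central angle δ = d/R = 0.664567 rad.
Converting: φ₁ = -0.194744 rad, θ = 3.298672 rad.
sin φ₂ = sin φ₁ cos δ + cos φ₁ sin δ cos θ = (-0.193515)(0.787184) + (0.981097)(0.616718)(-0.987688) = -0.749944
φ₂ = asin(-0.749944) = -0.847977 rad = -48.585°.
For the longitude increment, Δλ = atan2( sin θ sin δ cos φ₁, cos δ − sin φ₁ sin φ₂ ) = atan2(-0.094652, 0.642058) = -8.386°.
λ₂ = λ₁ + Δλ = -26.914°.

latitude -48.585°, longitude -26.914°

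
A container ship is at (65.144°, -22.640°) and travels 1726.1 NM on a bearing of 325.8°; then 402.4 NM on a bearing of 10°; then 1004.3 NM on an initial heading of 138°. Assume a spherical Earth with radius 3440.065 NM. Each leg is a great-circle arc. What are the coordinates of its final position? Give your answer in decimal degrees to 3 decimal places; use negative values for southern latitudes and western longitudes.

latitude 65.700°, longitude -75.820°

Apply the spherical direct solution leg by leg, carrying full precision between legs.
Leg 1: from (65.144°, -22.640°), δ = 1726.1/3440.065 = 0.501764 rad, θ = 325.8° → φ = 74.309°, λ = -111.035°.
Leg 2: from (74.309°, -111.035°), δ = 402.4/3440.065 = 0.116975 rad, θ = 10° → φ = 80.837°, λ = -103.724°.
Leg 3: from (80.837°, -103.724°), δ = 1004.3/3440.065 = 0.291942 rad, θ = 138° → φ = 65.700°, λ = -75.820°.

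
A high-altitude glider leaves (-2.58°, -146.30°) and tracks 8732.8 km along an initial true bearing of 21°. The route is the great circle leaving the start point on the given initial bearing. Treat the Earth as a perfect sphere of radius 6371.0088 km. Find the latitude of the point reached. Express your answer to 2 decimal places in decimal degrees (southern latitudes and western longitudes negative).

latitude 64.83°

Angular distance δ = d/R = 8732.8 / 6371.0088 = 1.370709 rad.
With φ₁ = -2.58° = -0.045029 rad and θ = 21° = 0.366519 rad:
Applying the spherical law of cosines for sides, sin φ₂ = sin φ₁ cos δ + cos φ₁ sin δ cos θ = 0.905081, so φ₂ = 64.83°.
Then Δλ = atan2(0.350862, 0.239496) = 0.971848 rad, from sin θ sin δ cos φ₁ over cos δ − sin φ₁ sin φ₂.
Hence λ₂ = -146.30° + 55.68° = -90.62°.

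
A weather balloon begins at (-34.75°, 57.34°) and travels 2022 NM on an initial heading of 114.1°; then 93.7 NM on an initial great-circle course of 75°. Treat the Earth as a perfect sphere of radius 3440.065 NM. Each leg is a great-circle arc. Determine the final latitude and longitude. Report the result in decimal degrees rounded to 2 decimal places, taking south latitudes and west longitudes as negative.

latitude -40.91°, longitude 101.72°

Apply the spherical direct solution leg by leg, carrying full precision between legs.
Leg 1: from (-34.75°, 57.34°), δ = 2022/3440.065 = 0.587780 rad, θ = 114.1° → φ = -41.33°, λ = 99.72°.
Leg 2: from (-41.33°, 99.72°), δ = 93.7/3440.065 = 0.027238 rad, θ = 75° → φ = -40.91°, λ = 101.72°.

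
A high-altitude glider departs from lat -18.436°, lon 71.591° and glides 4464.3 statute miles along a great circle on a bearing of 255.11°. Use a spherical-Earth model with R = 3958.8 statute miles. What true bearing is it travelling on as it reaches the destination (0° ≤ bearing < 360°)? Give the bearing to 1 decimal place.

final bearing 281.2°

Central angle δ = d/R = 1.127690 rad.
With φ₁ = -18.436° = -0.321769 rad and θ = 255.11° = 4.452509 rad:
sin φ₂ = sin φ₁ cos δ + cos φ₁ sin δ cos θ = (-0.316245)(0.428748) + (0.948677)(0.903424)(-0.256964) = -0.355823
φ₂ = asin(-0.355823) = -0.363794 rad = -20.844°.
For the longitude increment, Δλ = atan2( sin θ sin δ cos φ₁, cos δ − sin φ₁ sin φ₂ ) = atan2(-0.828279, 0.316220) = -69.104°.
λ₂ = λ₁ + Δλ = 2.487°.
The forward bearing on arrival equals the back-azimuth from the destination plus 180°.
Back-azimuth from P₂ (-20.8°, 2.5°) to P₁ (-18.4°, 71.6°), with Δλ' = λ₁ − λ₂ = 69.1°: atan2( sin Δλ' cos φ₁ , cos φ₂ sin φ₁ − sin φ₂ cos φ₁ cos Δλ' ) = 101.2°.
Final bearing = (101.2° + 180°) mod 360° = 281.2°.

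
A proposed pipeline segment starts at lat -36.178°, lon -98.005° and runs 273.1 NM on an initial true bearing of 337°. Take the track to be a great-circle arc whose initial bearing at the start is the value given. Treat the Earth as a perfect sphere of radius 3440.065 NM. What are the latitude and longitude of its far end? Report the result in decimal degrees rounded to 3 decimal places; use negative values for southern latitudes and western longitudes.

latitude -31.972°, longitude -100.098°

The arc subtends δ = 273.1/3440.065 = 0.079388 rad at the centre.
Start latitude φ₁ = -0.631425 rad; initial bearing θ = 5.881760 rad.
Destination latitude: φ₂ = arcsin( sin φ₁ cos δ + cos φ₁ sin δ cos θ ) = arcsin(-0.529512) = -31.972°.
Then Δλ = atan2(-0.025012, 0.684282) = -0.036536 rad, from sin θ sin δ cos φ₁ over cos δ − sin φ₁ sin φ₂.
λ₂ = -98.005° + -2.093° = -100.098°.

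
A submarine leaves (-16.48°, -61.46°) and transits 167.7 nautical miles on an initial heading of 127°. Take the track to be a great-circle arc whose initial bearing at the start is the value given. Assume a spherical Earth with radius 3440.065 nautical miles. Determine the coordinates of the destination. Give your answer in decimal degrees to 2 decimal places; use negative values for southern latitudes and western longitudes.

latitude -18.15°, longitude -59.11°

Central angle δ = d/R = 0.048749 rad.
Start latitude φ₁ = -0.287630 rad; initial bearing θ = 2.216568 rad.
sin φ₂ = sin φ₁ cos δ + cos φ₁ sin δ cos θ = (-0.283681)(0.998812) + (0.958919)(0.048730)(-0.601815) = -0.311465
φ₂ = asin(-0.311465) = -0.316735 rad = -18.15°.
Then Δλ = atan2(0.037319, 0.910455) = 0.040966 rad, from sin θ sin δ cos φ₁ over cos δ − sin φ₁ sin φ₂.
Hence λ₂ = -61.46° + 2.35° = -59.11°.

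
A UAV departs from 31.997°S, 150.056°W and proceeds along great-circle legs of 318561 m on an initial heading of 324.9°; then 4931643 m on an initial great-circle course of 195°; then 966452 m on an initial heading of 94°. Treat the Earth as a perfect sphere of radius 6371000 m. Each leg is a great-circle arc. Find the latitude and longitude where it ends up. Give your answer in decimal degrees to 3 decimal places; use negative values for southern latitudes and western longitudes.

Apply the spherical direct solution leg by leg, carrying full precision between legs.
Leg 1: from (-31.997°, -150.056°), δ = 318561/6371000 = 0.050002 rad, θ = 324.9° → φ = -29.639°, λ = -151.951°.
Leg 2: from (-29.639°, -151.951°), δ = 4931643/6371000 = 0.774077 rad, θ = 195° → φ = -70.138°, λ = 175.873°.
Leg 3: from (-70.138°, 175.873°), δ = 966452/6371000 = 0.151695 rad, θ = 94° → φ = -68.954°, λ = -159.307°.

latitude -68.954°, longitude -159.307°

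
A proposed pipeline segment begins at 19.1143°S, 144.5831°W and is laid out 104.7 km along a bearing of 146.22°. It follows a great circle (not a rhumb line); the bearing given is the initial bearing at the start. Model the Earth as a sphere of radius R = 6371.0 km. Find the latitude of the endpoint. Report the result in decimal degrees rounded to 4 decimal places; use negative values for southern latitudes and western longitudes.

latitude -19.8961°

δ = 104.7/6371 = 0.016434 rad (0.9416°).
Converting: φ₁ = -0.333607 rad, θ = 2.552020 rad.
sin φ₂ = sin φ₁ cos δ + cos φ₁ sin δ cos θ = (-0.327454)(0.999865) + (0.944867)(0.016433)(-0.831179) = -0.340315
φ₂ = asin(-0.340315) = -0.347252 rad = -19.8961°.
Then Δλ = atan2(0.008633, 0.888427) = 0.009717 rad, from sin θ sin δ cos φ₁ over cos δ − sin φ₁ sin φ₂.
λ₂ = -144.5831° + 0.5567° = -144.0264°.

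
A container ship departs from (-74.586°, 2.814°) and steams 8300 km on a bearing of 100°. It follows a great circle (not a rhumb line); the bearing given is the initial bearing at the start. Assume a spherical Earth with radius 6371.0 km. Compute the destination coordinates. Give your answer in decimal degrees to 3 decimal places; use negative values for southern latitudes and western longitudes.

latitude -17.446°, longitude 98.290°

Central angle δ = d/R = 1.302778 rad.
With φ₁ = -74.586° = -1.301771 rad and θ = 100° = 1.745329 rad:
Destination latitude: φ₂ = arcsin( sin φ₁ cos δ + cos φ₁ sin δ cos θ ) = arcsin(-0.299802) = -17.446°.
Then Δλ = atan2(0.252408, -0.024197) = 1.666370 rad, from sin θ sin δ cos φ₁ over cos δ − sin φ₁ sin φ₂.
λ₂ = 2.814° + 95.476° = 98.290°.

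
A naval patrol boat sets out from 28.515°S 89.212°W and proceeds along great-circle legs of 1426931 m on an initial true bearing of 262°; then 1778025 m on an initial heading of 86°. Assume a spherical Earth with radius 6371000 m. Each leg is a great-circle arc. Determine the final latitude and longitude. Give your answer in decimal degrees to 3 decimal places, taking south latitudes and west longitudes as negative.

Apply the spherical direct solution leg by leg, carrying full precision between legs.
Leg 1: from (-28.515°, -89.212°), δ = 1426931/6371000 = 0.223973 rad, θ = 262° → φ = -29.513°, λ = -103.852°.
Leg 2: from (-29.513°, -103.852°), δ = 1778025/6371000 = 0.279081 rad, θ = 86° → φ = -27.184°, λ = -85.857°.

latitude -27.184°, longitude -85.857°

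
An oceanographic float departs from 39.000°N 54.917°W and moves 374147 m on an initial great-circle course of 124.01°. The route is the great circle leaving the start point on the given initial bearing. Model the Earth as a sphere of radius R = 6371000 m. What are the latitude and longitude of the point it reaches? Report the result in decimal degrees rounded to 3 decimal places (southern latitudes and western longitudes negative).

latitude 37.065°, longitude -51.421°

Angular distance δ = d/R = 374147 / 6371000 = 0.058727 rad.
Start latitude φ₁ = 0.680678 rad; initial bearing θ = 2.164383 rad.
sin φ₂ = sin φ₁ cos δ + cos φ₁ sin δ cos θ = (0.629320)(0.998276) + (0.777146)(0.058693)(-0.559338) = 0.602722
φ₂ = asin(0.602722) = 0.646909 rad = 37.065°.
For the longitude increment, Δλ = atan2( sin θ sin δ cos φ₁, cos δ − sin φ₁ sin φ₂ ) = atan2(0.037810, 0.618971) = 3.496°.
λ₂ = λ₁ + Δλ = -51.421°.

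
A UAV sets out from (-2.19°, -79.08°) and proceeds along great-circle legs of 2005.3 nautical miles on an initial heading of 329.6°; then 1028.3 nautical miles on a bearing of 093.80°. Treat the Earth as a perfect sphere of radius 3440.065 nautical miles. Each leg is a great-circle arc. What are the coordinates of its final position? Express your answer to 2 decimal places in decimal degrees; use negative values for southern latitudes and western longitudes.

latitude 23.92°, longitude -78.43°

Apply the spherical direct solution leg by leg, carrying full precision between legs.
Leg 1: from (-2.19°, -79.08°), δ = 2005.3/3440.065 = 0.582925 rad, θ = 329.6° → φ = 26.27°, λ = -97.18°.
Leg 2: from (26.27°, -97.18°), δ = 1028.3/3440.065 = 0.298919 rad, θ = 93.8° → φ = 23.92°, λ = -78.43°.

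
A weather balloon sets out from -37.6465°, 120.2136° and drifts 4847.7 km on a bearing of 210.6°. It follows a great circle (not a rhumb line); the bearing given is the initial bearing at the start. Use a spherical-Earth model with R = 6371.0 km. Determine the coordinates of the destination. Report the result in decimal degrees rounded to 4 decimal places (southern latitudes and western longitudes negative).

Central angle δ = d/R = 0.760901 rad.
Converting: φ₁ = -0.657055 rad, θ = 3.675663 rad.
sin φ₂ = sin φ₁ cos δ + cos φ₁ sin δ cos θ = (-0.610788)(0.724215) + (0.791794)(0.689574)(-0.860742) = -0.912308
φ₂ = asin(-0.912308) = -1.148885 rad = -65.8262°.
Then Δλ = atan2(-0.277937, 0.166988) = -1.029779 rad, from sin θ sin δ cos φ₁ over cos δ − sin φ₁ sin φ₂.
λ₂ = 120.2136° + -59.0020° = 61.2116°.

latitude -65.8262°, longitude 61.2116°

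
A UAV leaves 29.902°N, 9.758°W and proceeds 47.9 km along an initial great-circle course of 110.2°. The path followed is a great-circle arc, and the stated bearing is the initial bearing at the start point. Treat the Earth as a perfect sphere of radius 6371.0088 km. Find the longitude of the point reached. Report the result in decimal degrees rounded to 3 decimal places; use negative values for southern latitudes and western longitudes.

longitude -9.292°

Angular distance δ = d/R = 47.9 / 6371.0088 = 0.007518 rad.
Converting: φ₁ = 0.521888 rad, θ = 1.923353 rad.
Destination latitude: φ₂ = arcsin( sin φ₁ cos δ + cos φ₁ sin δ cos θ ) = arcsin(0.496253) = 29.752°.
Then Δλ = atan2(0.006117, 0.752580) = 0.008127 rad, from sin θ sin δ cos φ₁ over cos δ − sin φ₁ sin φ₂.
λ₂ = λ₁ + Δλ = -9.292°.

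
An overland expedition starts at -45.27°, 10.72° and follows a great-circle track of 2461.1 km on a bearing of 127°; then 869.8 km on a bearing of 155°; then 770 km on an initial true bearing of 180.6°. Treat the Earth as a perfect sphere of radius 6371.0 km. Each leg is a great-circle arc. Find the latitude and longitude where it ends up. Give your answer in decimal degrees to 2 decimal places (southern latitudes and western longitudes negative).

latitude -68.69°, longitude 49.02°

Apply the spherical direct solution leg by leg, carrying full precision between legs.
Leg 1: from (-45.27°, 10.72°), δ = 2461.1/6371 = 0.386297 rad, θ = 127° → φ = -54.85°, λ = 42.23°.
Leg 2: from (-54.85°, 42.23°), δ = 869.8/6371 = 0.136525 rad, θ = 155° → φ = -61.77°, λ = 49.21°.
Leg 3: from (-61.77°, 49.21°), δ = 770/6371 = 0.120860 rad, θ = 180.6° → φ = -68.69°, λ = 49.02°.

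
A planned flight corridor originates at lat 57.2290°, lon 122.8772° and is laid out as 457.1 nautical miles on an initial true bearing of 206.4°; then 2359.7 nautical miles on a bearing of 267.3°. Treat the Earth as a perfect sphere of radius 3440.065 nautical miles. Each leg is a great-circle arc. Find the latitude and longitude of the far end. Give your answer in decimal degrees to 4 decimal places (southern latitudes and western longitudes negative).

Apply the spherical direct solution leg by leg, carrying full precision between legs.
Leg 1: from (57.2290°, 122.8772°), δ = 457.1/3440.065 = 0.132875 rad, θ = 206.4° → φ = 50.2817°, λ = 117.5879°.
Leg 2: from (50.2817°, 117.5879°), δ = 2359.7/3440.065 = 0.685946 rad, θ = 267.3° → φ = 35.1804°, λ = 66.8646°.

latitude 35.1804°, longitude 66.8646°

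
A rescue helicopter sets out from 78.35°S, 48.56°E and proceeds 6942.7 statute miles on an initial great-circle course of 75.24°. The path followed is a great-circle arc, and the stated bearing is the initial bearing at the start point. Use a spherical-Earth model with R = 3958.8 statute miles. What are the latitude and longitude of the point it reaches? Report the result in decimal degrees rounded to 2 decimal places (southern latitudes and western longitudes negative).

δ = 6942.7/3958.8 = 1.753739 rad (100.4818°).
With φ₁ = -78.35° = -1.367465 rad and θ = 75.24° = 1.313186 rad:
Destination latitude: φ₂ = arcsin( sin φ₁ cos δ + cos φ₁ sin δ cos θ ) = arcsin(0.228764) = 13.22°.
Δλ = atan2( sin θ sin δ cos φ₁ , cos δ − sin φ₁ sin φ₂ ) = atan2(0.192011, 0.042128) = 1.354816 rad = 77.63°.
λ₂ = 48.56° + 77.63° = 126.19°.

latitude 13.22°, longitude 126.19°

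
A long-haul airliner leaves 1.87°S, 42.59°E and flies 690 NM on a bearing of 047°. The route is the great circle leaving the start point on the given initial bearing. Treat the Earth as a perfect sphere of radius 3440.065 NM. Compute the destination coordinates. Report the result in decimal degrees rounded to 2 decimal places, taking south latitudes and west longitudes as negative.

latitude 5.96°, longitude 51.01°

Angular distance δ = d/R = 690 / 3440.065 = 0.200578 rad.
Converting: φ₁ = -0.032638 rad, θ = 0.820305 rad.
Applying the spherical law of cosines for sides, sin φ₂ = sin φ₁ cos δ + cos φ₁ sin δ cos θ = 0.103828, so φ₂ = 5.96°.
For the longitude increment, Δλ = atan2( sin θ sin δ cos φ₁, cos δ − sin φ₁ sin φ₂ ) = atan2(0.145634, 0.983340) = 8.42°.
λ₂ = λ₁ + Δλ = 51.01°.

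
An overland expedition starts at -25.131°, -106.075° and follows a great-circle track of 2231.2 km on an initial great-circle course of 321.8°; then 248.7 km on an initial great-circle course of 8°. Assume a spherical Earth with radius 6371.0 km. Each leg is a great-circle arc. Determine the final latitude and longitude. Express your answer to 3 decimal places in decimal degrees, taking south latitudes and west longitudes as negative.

Apply the spherical direct solution leg by leg, carrying full precision between legs.
Leg 1: from (-25.131°, -106.075°), δ = 2231.2/6371 = 0.350212 rad, θ = 321.8° → φ = -8.906°, λ = -118.477°.
Leg 2: from (-8.906°, -118.477°), δ = 248.7/6371 = 0.039036 rad, θ = 8° → φ = -6.691°, λ = -118.163°.

latitude -6.691°, longitude -118.163°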